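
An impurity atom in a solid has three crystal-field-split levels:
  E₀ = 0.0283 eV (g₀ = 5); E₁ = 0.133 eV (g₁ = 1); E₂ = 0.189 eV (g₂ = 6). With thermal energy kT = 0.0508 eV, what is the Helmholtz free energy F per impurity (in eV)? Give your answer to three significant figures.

Eᵢ/kT = 0.55709, 2.6181, 3.7205.
Z = Σ gᵢe^(−Eᵢ/kT) = 5·e^(−0.55709) + 1·e^(−2.6181) + 6·e^(−3.7205) = 2.8644 + 0.072941 + 0.14533 = 3.0827.
F = −kT ln Z = −0.0508 × ln(3.0827) = −0.0508 × 1.1258 = -0.0572 eV.

-0.0572 eV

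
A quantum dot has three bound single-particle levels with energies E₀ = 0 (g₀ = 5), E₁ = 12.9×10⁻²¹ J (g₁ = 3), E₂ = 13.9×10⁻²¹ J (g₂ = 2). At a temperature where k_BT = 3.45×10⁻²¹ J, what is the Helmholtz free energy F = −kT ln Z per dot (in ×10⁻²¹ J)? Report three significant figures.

Eᵢ/kT = 0, 3.7391, 4.0290.
Z = Σ gᵢe^(−Eᵢ/kT) = 5·e^(−0) + 3·e^(−3.7391) + 2·e^(−4.0290) = 5.0000 + 0.071326 + 0.035584 = 5.1069.
F = −kT ln Z = −3.45 × ln(5.1069) = −3.45 × 1.6306 = -5.63 ×10⁻²¹ J.

-5.63 ×10⁻²¹ J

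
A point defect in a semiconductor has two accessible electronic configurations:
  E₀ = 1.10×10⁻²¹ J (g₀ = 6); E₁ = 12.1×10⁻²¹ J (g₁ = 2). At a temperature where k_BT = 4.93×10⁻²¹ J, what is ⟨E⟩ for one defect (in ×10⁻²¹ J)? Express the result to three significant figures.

Eᵢ/kT = 0.22312, 2.4544.
Z = Σ gᵢe^(−Eᵢ/kT) = 6·e^(−0.22312) + 2·e^(−2.4544) = 4.8001 + 0.17183 = 4.9719.
⟨E⟩ = Σ Eᵢ gᵢe^(−Eᵢ/kT) / Z = (1.10·4.8001 + 12.1·0.17183) / 4.9719 = 1.48 ×10⁻²¹ J.

1.48 ×10⁻²¹ J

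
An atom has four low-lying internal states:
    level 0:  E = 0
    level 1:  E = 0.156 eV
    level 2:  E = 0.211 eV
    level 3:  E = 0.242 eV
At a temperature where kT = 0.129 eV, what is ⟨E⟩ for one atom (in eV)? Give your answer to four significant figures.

0.07576 eV

Eᵢ/kT = 0, 1.20930, 1.63566, 1.87597.
Z = Σ e^(−Eᵢ/kT) = e^(−0) + e^(−1.20930) + e^(−1.63566) + e^(−1.87597) = 1.00000 + 0.298406 + 0.194824 + 0.153206 = 1.64644.
⟨E⟩ = Σ Eᵢ e^(−Eᵢ/kT) / Z = (0·1.00000 + 0.156·0.298406 + 0.211·0.194824 + 0.242·0.153206) / 1.64644 = 0.07576 eV.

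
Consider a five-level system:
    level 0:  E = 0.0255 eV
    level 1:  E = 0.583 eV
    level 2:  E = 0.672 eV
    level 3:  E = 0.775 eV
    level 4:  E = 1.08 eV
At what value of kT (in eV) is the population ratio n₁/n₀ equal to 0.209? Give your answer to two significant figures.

0.36 eV

n₁/n₀ = exp[−(E₁−E₀)/kT] = 0.209.
⇒ (E₁−E₀)/kT = ln(1/0.209) = ln(4.785) = 1.565.
kT = 0.5575 eV / 1.565 = 0.36 eV.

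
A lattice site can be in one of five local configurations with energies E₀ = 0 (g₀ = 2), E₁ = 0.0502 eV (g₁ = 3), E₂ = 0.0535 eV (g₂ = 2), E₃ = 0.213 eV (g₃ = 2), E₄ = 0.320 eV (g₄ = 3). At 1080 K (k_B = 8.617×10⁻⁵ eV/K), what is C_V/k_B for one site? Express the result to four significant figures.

k_BT = 8.617×10⁻⁵ × 1080 K = 0.0930636 eV.
Eᵢ/kT = 0, 0.539416, 0.574876, 2.28876, 3.43851.
Z = Σ gᵢe^(−Eᵢ/kT) = 2·e^(−0) + 3·e^(−0.539416) + 2·e^(−0.574876) + 2·e^(−2.28876) + 3·e^(−3.43851) = 2.00000 + 1.74927 + 1.12555 + 0.202784 + 0.0963375 = 5.17394.
⟨E⟩ = 0.0429172 eV, ⟨E²⟩ = 0.00515949 eV².
C_V/k_B = (⟨E²⟩ − ⟨E⟩²)/(kT)² = (0.00515949 − 0.00184189)/0.00866083 = 0.3831.

0.3831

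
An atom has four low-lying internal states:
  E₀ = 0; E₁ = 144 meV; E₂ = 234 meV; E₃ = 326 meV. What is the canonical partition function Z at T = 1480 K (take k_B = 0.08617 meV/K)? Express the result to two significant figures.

Z = 1.6

k_BT = 0.08617 × 1480 K = 127.5 meV.
Eᵢ/kT = 0, 1.129, 1.835, 2.557.
Z = Σ e^(−Eᵢ/kT) = e^(−0) + e^(−1.129) + e^(−1.835) + e^(−2.557) = 1.000 + 0.3234 + 0.1596 + 0.07754 = 1.561.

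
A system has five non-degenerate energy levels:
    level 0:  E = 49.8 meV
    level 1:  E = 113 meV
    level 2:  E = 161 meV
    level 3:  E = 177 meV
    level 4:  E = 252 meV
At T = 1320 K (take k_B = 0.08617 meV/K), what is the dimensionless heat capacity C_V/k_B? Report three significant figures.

0.299

k_BT = 0.08617 × 1320 K = 113.74 meV.
Eᵢ/kT = 0.43784, 0.99349, 1.4155, 1.5562, 2.2156.
Z = Σ e^(−Eᵢ/kT) = e^(−0.43784) + e^(−0.99349) + e^(−1.4155) + e^(−1.5562) + e^(−2.2156) = 0.64543 + 0.37028 + 0.24280 + 0.21094 + 0.10909 = 1.5785.
⟨E⟩ = 112.70 meV, ⟨E²⟩ = 16572 meV².
C_V/k_B = (⟨E²⟩ − ⟨E⟩²)/(kT)² = (16572 − 12701)/12937 = 0.299.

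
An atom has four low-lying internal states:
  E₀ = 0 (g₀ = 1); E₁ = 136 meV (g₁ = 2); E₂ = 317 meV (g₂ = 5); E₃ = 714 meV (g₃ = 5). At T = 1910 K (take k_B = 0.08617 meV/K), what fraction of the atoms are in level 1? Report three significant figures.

0.328

k_BT = 0.08617 × 1910 K = 164.58 meV.
Eᵢ/kT = 0, 0.82635, 1.9261, 4.3383.
Z = Σ gᵢe^(−Eᵢ/kT) = 1·e^(−0) + 2·e^(−0.82635) + 5·e^(−1.9261) + 5·e^(−4.3383) = 1.0000 + 0.87529 + 0.72858 + 0.065294 = 2.6692.
P₁ = g₁ e^(−E₁/kT) / Z = 0.87529/2.6692 = 0.328.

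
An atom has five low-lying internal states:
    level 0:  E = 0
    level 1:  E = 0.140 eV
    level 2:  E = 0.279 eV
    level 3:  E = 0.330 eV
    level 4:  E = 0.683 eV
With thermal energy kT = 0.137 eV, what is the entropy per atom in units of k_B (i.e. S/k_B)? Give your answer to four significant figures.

Eᵢ/kT = 0, 1.02190, 2.03650, 2.40876, 4.98540.
Z = Σ e^(−Eᵢ/kT) = e^(−0) + e^(−1.02190) + e^(−2.03650) + e^(−2.40876) + e^(−4.98540) = 1.00000 + 0.359910 + 0.130485 + 0.0899267 + 0.00683704 = 1.58716.
⟨E⟩ = Σ EᵢPᵢ = 0.0763239 eV.
S/k_B = ln Z + ⟨E⟩/kT = ln(1.58716) + 0.0763239/0.137 = 0.461946 + 0.557109 = 1.019.

1.019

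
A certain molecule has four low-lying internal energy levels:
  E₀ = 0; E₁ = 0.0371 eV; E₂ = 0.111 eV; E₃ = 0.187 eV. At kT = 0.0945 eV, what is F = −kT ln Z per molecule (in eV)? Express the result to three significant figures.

-0.0711 eV

Eᵢ/kT = 0, 0.39259, 1.1746, 1.9788.
Z = Σ e^(−Eᵢ/kT) = e^(−0) + e^(−0.39259) + e^(−1.1746) + e^(−1.9788) = 1.0000 + 0.67531 + 0.30894 + 0.13824 = 2.1225.
F = −kT ln Z = −0.0945 × ln(2.1225) = −0.0945 × 0.75259 = -0.0711 eV.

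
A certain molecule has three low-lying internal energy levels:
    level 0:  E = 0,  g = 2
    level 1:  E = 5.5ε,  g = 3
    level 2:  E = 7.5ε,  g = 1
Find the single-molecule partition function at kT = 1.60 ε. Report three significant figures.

Z = 2.11

Eᵢ/kT = 0, 3.4375, 4.6875.
Z = Σ gᵢe^(−Eᵢ/kT) = 2·e^(−0) + 3·e^(−3.4375) + 1·e^(−4.6875) = 2.0000 + 0.096435 + 0.0092097 = 2.1056.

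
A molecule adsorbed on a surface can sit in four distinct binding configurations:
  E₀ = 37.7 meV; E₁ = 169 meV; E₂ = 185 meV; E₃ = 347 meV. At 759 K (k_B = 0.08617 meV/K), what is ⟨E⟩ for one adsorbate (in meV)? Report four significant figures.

k_BT = 0.08617 × 759 K = 65.4030 meV.
Eᵢ/kT = 0.576426, 2.58398, 2.82862, 5.30557.
Z = Σ e^(−Eᵢ/kT) = e^(−0.576426) + e^(−2.58398) + e^(−2.82862) + e^(−5.30557) = 0.561903 + 0.0754730 + 0.0590943 + 0.00496387 = 0.701434.
⟨E⟩ = Σ Eᵢ e^(−Eᵢ/kT) / Z = (37.7·0.561903 + 169·0.0754730 + 185·0.0590943 + 347·0.00496387) / 0.701434 = 66.43 meV.

66.43 meV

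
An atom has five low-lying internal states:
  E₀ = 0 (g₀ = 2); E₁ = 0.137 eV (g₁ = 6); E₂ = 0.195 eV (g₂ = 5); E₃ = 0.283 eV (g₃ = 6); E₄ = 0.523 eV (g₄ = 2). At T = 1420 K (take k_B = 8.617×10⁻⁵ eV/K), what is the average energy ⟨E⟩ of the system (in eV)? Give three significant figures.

k_BT = 8.617×10⁻⁵ × 1420 K = 0.12236 eV.
Eᵢ/kT = 0, 1.1196, 1.5937, 2.3128, 4.2743.
Z = Σ gᵢe^(−Eᵢ/kT) = 2·e^(−0) + 6·e^(−1.1196) + 5·e^(−1.5937) + 6·e^(−2.3128) + 2·e^(−4.2743) = 2.0000 + 1.9585 + 1.0159 + 0.59390 + 0.027844 = 5.5961.
⟨E⟩ = Σ Eᵢ gᵢe^(−Eᵢ/kT) / Z = (0·2.0000 + 0.137·1.9585 + 0.195·1.0159 + 0.283·0.59390 + 0.523·0.027844) / 5.5961 = 0.116 eV.

0.116 eV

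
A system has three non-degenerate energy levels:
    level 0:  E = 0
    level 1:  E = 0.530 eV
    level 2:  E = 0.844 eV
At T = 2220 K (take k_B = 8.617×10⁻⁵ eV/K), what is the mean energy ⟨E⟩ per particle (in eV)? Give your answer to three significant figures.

k_BT = 8.617×10⁻⁵ × 2220 K = 0.19130 eV.
Eᵢ/kT = 0, 2.7705, 4.4119.
Z = Σ e^(−Eᵢ/kT) = e^(−0) + e^(−2.7705) + e^(−4.4119) = 1.0000 + 0.062631 + 0.012132 = 1.0748.
⟨E⟩ = Σ Eᵢ e^(−Eᵢ/kT) / Z = (0·1.0000 + 0.530·0.062631 + 0.844·0.012132) / 1.0748 = 0.0404 eV.

0.0404 eV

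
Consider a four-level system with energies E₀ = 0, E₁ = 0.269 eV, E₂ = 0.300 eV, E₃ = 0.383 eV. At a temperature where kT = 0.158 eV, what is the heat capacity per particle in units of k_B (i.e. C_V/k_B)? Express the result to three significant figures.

Eᵢ/kT = 0, 1.7025, 1.8987, 2.4241.
Z = Σ e^(−Eᵢ/kT) = e^(−0) + e^(−1.7025) + e^(−1.8987) + e^(−2.4241) = 1.0000 + 0.18223 + 0.14976 + 0.088558 = 1.4205.
⟨E⟩ = 0.090014 eV, ⟨E²⟩ = 0.027916 eV².
C_V/k_B = (⟨E²⟩ − ⟨E⟩²)/(kT)² = (0.027916 − 0.0081025)/0.024964 = 0.794.

0.794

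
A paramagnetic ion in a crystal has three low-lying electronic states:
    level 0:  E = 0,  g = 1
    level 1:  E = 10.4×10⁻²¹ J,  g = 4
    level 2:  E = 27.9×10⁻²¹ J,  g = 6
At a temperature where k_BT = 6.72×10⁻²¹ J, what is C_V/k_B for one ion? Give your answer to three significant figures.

Eᵢ/kT = 0, 1.5476, 4.1518.
Z = Σ gᵢe^(−Eᵢ/kT) = 1·e^(−0) + 4·e^(−1.5476) + 6·e^(−4.1518) = 1.0000 + 0.85103 + 0.094416 = 1.9454.
⟨E⟩ = 5.9036, ⟨E²⟩ = 85.094.
C_V/k_B = (⟨E²⟩ − ⟨E⟩²)/(kT)² = (85.094 − 34.852)/45.158 = 1.11.

1.11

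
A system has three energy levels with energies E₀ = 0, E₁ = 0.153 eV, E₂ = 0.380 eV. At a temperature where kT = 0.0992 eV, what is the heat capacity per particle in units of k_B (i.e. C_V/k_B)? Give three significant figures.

0.558

Eᵢ/kT = 0, 1.5423, 3.8306.
Z = Σ e^(−Eᵢ/kT) = e^(−0) + e^(−1.5423) + e^(−3.8306) = 1.0000 + 0.21389 + 0.021697 = 1.2356.
⟨E⟩ = 0.033158 eV, ⟨E²⟩ = 0.0065879 eV².
C_V/k_B = (⟨E²⟩ − ⟨E⟩²)/(kT)² = (0.0065879 − 0.0010995)/0.0098406 = 0.558.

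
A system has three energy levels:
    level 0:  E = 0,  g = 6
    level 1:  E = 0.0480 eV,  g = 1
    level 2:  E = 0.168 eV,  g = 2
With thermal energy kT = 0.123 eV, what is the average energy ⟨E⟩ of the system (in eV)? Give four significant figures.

Eᵢ/kT = 0, 0.390244, 1.36585.
Z = Σ gᵢe^(−Eᵢ/kT) = 6·e^(−0) + 1·e^(−0.390244) + 2·e^(−1.36585) = 6.00000 + 0.676892 + 0.510327 = 7.18722.
⟨E⟩ = Σ Eᵢ gᵢe^(−Eᵢ/kT) / Z = (0·6.00000 + 0.0480·0.676892 + 0.168·0.510327) / 7.18722 = 0.01645 eV.

0.01645 eV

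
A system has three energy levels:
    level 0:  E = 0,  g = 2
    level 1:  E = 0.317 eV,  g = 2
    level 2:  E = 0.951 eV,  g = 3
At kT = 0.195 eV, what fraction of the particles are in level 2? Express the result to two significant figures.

Eᵢ/kT = 0, 1.626, 4.877.
Z = Σ gᵢe^(−Eᵢ/kT) = 2·e^(−0) + 2·e^(−1.626) + 3·e^(−4.877) = 2.000 + 0.3934 + 0.02286 = 2.416.
P₂ = g₂ e^(−E₂/kT) / Z = 0.02286/2.416 = 0.0095.

0.0095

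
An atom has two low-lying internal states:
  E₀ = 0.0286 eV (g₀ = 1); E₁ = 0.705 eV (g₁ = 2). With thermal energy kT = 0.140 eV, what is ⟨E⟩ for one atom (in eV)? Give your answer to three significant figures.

0.0392 eV

Eᵢ/kT = 0.20429, 5.0357.
Z = Σ gᵢe^(−Eᵢ/kT) = 1·e^(−0.20429) + 2·e^(−5.0357) = 0.81523 + 0.013003 = 0.82823.
⟨E⟩ = Σ Eᵢ gᵢe^(−Eᵢ/kT) / Z = (0.0286·0.81523 + 0.705·0.013003) / 0.82823 = 0.0392 eV.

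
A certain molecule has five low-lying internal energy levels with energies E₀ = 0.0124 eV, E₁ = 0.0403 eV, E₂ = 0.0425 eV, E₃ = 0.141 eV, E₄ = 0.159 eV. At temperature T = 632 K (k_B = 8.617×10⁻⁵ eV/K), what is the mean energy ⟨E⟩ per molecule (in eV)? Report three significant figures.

0.0364 eV

k_BT = 8.617×10⁻⁵ × 632 K = 0.054459 eV.
Eᵢ/kT = 0.22769, 0.74001, 0.78040, 2.5891, 2.9196.
Z = Σ e^(−Eᵢ/kT) = e^(−0.22769) + e^(−0.74001) + e^(−0.78040) + e^(−2.5891) + e^(−2.9196) = 0.79637 + 0.47711 + 0.45822 + 0.075088 + 0.053955 = 1.8607.
⟨E⟩ = Σ Eᵢ e^(−Eᵢ/kT) / Z = (0.0124·0.79637 + 0.0403·0.47711 + 0.0425·0.45822 + 0.141·0.075088 + 0.159·0.053955) / 1.8607 = 0.0364 eV.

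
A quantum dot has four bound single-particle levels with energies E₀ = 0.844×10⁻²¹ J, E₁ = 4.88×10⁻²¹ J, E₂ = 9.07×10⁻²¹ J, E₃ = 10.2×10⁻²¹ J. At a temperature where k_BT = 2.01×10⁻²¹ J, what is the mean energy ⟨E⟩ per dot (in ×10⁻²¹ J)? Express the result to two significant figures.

Eᵢ/kT = 0.4199, 2.428, 4.512, 5.075.
Z = Σ e^(−Eᵢ/kT) = e^(−0.4199) + e^(−2.428) + e^(−4.512) + e^(−5.075) = 0.6571 + 0.08821 + 0.01098 + 0.006251 = 0.7625.
⟨E⟩ = Σ Eᵢ e^(−Eᵢ/kT) / Z = (0.844·0.6571 + 4.88·0.08821 + 9.07·0.01098 + 10.2·0.006251) / 0.7625 = 1.5 ×10⁻²¹ J.

1.5 ×10⁻²¹ J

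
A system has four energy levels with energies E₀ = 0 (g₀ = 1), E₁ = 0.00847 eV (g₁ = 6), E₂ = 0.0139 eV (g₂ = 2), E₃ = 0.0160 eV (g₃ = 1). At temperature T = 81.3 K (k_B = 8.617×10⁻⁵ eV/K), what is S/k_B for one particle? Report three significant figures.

k_BT = 8.617×10⁻⁵ × 81.3 K = 0.0070056 eV.
Eᵢ/kT = 0, 1.2090, 1.9841, 2.2839.
Z = Σ gᵢe^(−Eᵢ/kT) = 1·e^(−0) + 6·e^(−1.2090) + 2·e^(−1.9841) + 1·e^(−2.2839) = 1.0000 + 1.7910 + 0.27501 + 0.10189 = 3.1679.
⟨E⟩ = Σ EᵢPᵢ = 0.0065099 eV.
S/k_B = ln Z + ⟨E⟩/kT = ln(3.1679) + 0.0065099/0.0070056 = 1.1531 + 0.92924 = 2.08.

2.08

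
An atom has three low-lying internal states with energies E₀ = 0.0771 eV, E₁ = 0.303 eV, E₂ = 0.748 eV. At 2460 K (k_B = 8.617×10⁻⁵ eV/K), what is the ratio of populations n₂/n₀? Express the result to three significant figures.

k_BT = 8.617×10⁻⁵ × 2460 K = 0.21198 eV.
n₂/n₀ = exp[−(E₂−E₀)/kT] = exp(−(0.6709 eV)/(0.21198 eV)) = exp(-3.1649) = 0.0422.

0.0422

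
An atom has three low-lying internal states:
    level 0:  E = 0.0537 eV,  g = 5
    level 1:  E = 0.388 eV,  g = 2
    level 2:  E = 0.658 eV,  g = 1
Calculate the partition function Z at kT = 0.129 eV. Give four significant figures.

Z = 3.402

Eᵢ/kT = 0.416279, 3.00775, 5.10078.
Z = Σ gᵢe^(−Eᵢ/kT) = 5·e^(−0.416279) + 2·e^(−3.00775) + 1·e^(−5.10078) = 3.29748 + 0.0988054 + 0.00609199 = 3.40238.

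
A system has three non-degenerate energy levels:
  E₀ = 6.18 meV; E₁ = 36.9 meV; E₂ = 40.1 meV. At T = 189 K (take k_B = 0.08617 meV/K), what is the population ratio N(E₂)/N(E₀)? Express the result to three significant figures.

0.125

k_BT = 0.08617 × 189 K = 16.286 meV.
n₂/n₀ = exp[−(E₂−E₀)/kT] = exp(−(33.92 meV)/(16.286 meV)) = exp(-2.0828) = 0.125.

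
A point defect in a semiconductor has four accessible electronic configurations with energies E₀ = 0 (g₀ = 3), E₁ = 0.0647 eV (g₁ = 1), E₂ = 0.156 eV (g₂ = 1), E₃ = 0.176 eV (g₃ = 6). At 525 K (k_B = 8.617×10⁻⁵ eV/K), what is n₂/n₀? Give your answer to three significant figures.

k_BT = 8.617×10⁻⁵ × 525 K = 0.045239 eV.
n₂/n₀ = (g₂/g₀) exp[−(E₂−E₀)/kT] = (1/3) × exp(−(0.156 eV)/(0.045239 eV)) = (1/3) × exp(-3.4484) = 0.0106.

0.0106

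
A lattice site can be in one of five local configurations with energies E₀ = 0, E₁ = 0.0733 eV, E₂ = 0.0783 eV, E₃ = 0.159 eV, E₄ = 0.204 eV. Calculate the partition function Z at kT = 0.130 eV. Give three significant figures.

Eᵢ/kT = 0, 0.56385, 0.60231, 1.2231, 1.5692.
Z = Σ e^(−Eᵢ/kT) = e^(−0) + e^(−0.56385) + e^(−0.60231) + e^(−1.2231) + e^(−1.5692) = 1.0000 + 0.56901 + 0.54755 + 0.29432 + 0.20821 = 2.6191.

Z = 2.62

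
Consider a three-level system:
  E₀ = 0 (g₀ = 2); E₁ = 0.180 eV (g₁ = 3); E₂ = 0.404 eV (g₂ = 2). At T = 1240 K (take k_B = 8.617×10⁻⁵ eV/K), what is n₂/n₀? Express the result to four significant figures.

0.02280

k_BT = 8.617×10⁻⁵ × 1240 K = 0.106851 eV.
n₂/n₀ = (g₂/g₀) exp[−(E₂−E₀)/kT] = (2/2) × exp(−(0.404 eV)/(0.106851 eV)) = (2/2) × exp(-3.78097) = 0.02280.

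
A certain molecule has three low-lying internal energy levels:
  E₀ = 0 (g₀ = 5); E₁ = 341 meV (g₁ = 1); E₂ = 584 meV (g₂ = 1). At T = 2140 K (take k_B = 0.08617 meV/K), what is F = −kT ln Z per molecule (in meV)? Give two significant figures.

k_BT = 0.08617 × 2140 K = 184.4 meV.
Eᵢ/kT = 0, 1.849, 3.167.
Z = Σ gᵢe^(−Eᵢ/kT) = 5·e^(−0) + 1·e^(−1.849) + 1·e^(−3.167) = 5.000 + 0.1574 + 0.04213 = 5.200.
F = −kT ln Z = −184.4 × ln(5.200) = −184.4 × 1.649 = -300 meV.

-300 meV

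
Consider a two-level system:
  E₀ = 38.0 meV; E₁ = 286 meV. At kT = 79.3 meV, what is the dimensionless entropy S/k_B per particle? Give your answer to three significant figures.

0.174

Eᵢ/kT = 0.47919, 3.6066.
Z = Σ e^(−Eᵢ/kT) = e^(−0.47919) + e^(−3.6066) = 0.61928 + 0.027144 = 0.64642.
⟨E⟩ = Σ EᵢPᵢ = 48.414 meV.
S/k_B = ln Z + ⟨E⟩/kT = ln(0.64642) + 48.414/79.3 = -0.43631 + 0.61052 = 0.174.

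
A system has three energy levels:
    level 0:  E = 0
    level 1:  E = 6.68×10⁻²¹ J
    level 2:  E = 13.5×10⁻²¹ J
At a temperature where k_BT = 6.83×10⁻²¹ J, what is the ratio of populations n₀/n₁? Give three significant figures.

n₀/n₁ = exp[−(E₀−E₁)/kT] = exp(−(-6.68 ×10⁻²¹ J)/(6.83 ×10⁻²¹ J)) = exp(0.97804) = 2.66.

2.66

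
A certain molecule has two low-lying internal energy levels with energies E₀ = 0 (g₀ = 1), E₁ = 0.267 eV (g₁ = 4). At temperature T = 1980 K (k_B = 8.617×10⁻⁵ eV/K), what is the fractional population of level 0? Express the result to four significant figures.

0.5445

k_BT = 8.617×10⁻⁵ × 1980 K = 0.170617 eV.
Eᵢ/kT = 0, 1.56491.
Z = Σ gᵢe^(−Eᵢ/kT) = 1·e^(−0) + 4·e^(−1.56491) = 1.00000 + 0.836427 = 1.83643.
P₀ = g₀ e^(−E₀/kT) / Z = 1.00000/1.83643 = 0.5445.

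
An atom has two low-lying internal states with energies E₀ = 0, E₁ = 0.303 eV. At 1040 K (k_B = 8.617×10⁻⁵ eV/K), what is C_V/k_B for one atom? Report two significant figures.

k_BT = 8.617×10⁻⁵ × 1040 K = 0.08962 eV.
Eᵢ/kT = 0, 3.381.
Z = Σ e^(−Eᵢ/kT) = e^(−0) + e^(−3.381) = 1.000 + 0.03401 = 1.034.
⟨E⟩ = 0.009966 eV, ⟨E²⟩ = 0.003020 eV².
C_V/k_B = (⟨E²⟩ − ⟨E⟩²)/(kT)² = (0.003020 − 0.00009932)/0.008032 = 0.36.

0.36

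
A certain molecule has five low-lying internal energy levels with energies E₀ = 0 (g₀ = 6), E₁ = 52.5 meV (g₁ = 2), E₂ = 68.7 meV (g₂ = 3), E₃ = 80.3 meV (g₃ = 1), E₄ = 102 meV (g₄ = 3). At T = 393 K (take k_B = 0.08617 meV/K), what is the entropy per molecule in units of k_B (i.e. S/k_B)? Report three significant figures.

k_BT = 0.08617 × 393 K = 33.865 meV.
Eᵢ/kT = 0, 1.5503, 2.0286, 2.3712, 3.0120.
Z = Σ gᵢe^(−Eᵢ/kT) = 6·e^(−0) + 2·e^(−1.5503) + 3·e^(−2.0286) + 1·e^(−2.3712) + 3·e^(−3.0120) = 6.0000 + 0.42437 + 0.39456 + 0.093369 + 0.14758 = 7.0599.
⟨E⟩ = Σ EᵢPᵢ = 10.189 meV.
S/k_B = ln Z + ⟨E⟩/kT = ln(7.0599) + 10.189/33.865 = 1.9544 + 0.30087 = 2.26.

2.26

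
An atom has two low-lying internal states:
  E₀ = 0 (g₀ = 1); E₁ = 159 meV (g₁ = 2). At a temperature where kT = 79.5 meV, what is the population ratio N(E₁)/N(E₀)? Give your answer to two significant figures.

0.27

n₁/n₀ = (g₁/g₀) exp[−(E₁−E₀)/kT] = (2/1) × exp(−(159 meV)/(79.5 meV)) = (2/1) × exp(-2.000) = 0.27.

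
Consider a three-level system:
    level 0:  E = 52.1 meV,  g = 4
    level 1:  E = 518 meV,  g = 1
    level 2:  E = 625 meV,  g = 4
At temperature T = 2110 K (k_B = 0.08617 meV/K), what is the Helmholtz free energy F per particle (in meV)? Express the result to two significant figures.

-210 meV

k_BT = 0.08617 × 2110 K = 181.8 meV.
Eᵢ/kT = 0.2866, 2.849, 3.438.
Z = Σ gᵢe^(−Eᵢ/kT) = 4·e^(−0.2866) + 1·e^(−2.849) + 4·e^(−3.438) = 3.003 + 0.05790 + 0.1285 = 3.189.
F = −kT ln Z = −181.8 × ln(3.189) = −181.8 × 1.160 = -210 meV.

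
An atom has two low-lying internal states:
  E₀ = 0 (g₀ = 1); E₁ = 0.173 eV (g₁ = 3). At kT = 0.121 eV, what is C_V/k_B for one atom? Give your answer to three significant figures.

0.497

Eᵢ/kT = 0, 1.4298.
Z = Σ gᵢe^(−Eᵢ/kT) = 1·e^(−0) + 3·e^(−1.4298) = 1.0000 + 0.71807 = 1.7181.
⟨E⟩ = 0.072304 eV, ⟨E²⟩ = 0.012509 eV².
C_V/k_B = (⟨E²⟩ − ⟨E⟩²)/(kT)² = (0.012509 − 0.0052279)/0.014641 = 0.497.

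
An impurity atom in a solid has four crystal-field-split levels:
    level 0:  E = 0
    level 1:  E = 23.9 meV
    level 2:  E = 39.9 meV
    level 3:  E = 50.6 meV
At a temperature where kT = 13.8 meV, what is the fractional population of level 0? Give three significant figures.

Eᵢ/kT = 0, 1.7319, 2.8913, 3.6667.
Z = Σ e^(−Eᵢ/kT) = e^(−0) + e^(−1.7319) + e^(−2.8913) + e^(−3.6667) = 1.0000 + 0.17695 + 0.055504 + 0.025561 = 1.2580.
P₀ = e^(−E₀/kT) / Z = 1.0000/1.2580 = 0.795.

0.795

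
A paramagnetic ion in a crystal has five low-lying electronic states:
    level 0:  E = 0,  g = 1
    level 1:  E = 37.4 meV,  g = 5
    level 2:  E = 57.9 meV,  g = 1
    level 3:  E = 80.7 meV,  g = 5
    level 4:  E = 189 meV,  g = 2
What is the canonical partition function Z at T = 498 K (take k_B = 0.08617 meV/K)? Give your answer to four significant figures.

Z = 4.138

k_BT = 0.08617 × 498 K = 42.9127 meV.
Eᵢ/kT = 0, 0.871537, 1.34925, 1.88056, 4.40429.
Z = Σ gᵢe^(−Eᵢ/kT) = 1·e^(−0) + 5·e^(−0.871537) + 1·e^(−1.34925) + 5·e^(−1.88056) + 2·e^(−4.40429) = 1.00000 + 2.09154 + 0.259435 + 0.762523 + 0.0244496 = 4.13795.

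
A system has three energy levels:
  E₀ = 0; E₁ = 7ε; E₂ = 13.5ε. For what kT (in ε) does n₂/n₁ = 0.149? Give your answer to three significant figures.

3.41 ε

n₂/n₁ = exp[−(E₂−E₁)/kT] = 0.149.
⇒ (E₂−E₁)/kT = ln(1/0.149) = ln(6.7114) = 1.9038.
kT = 6.5ε / 1.9038 = 3.41 ε.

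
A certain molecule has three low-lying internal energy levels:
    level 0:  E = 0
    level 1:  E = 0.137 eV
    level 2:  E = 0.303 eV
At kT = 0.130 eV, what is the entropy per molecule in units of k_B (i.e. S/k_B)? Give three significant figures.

Eᵢ/kT = 0, 1.0538, 2.3308.
Z = Σ e^(−Eᵢ/kT) = e^(−0) + e^(−1.0538) + e^(−2.3308) = 1.0000 + 0.34861 + 0.097218 = 1.4458.
⟨E⟩ = Σ EᵢPᵢ = 0.053408 eV.
S/k_B = ln Z + ⟨E⟩/kT = ln(1.4458) + 0.053408/0.130 = 0.36866 + 0.41083 = 0.779.

0.779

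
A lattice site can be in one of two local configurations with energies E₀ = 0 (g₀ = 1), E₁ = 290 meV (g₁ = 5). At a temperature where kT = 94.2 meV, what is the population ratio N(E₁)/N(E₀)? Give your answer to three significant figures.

0.230

n₁/n₀ = (g₁/g₀) exp[−(E₁−E₀)/kT] = (5/1) × exp(−(290 meV)/(94.2 meV)) = (5/1) × exp(-3.0786) = 0.230.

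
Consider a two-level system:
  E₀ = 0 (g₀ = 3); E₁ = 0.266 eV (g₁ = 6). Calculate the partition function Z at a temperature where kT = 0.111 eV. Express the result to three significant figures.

Eᵢ/kT = 0, 2.3964.
Z = Σ gᵢe^(−Eᵢ/kT) = 3·e^(−0) + 6·e^(−2.3964) = 3.0000 + 0.54627 = 3.5463.

Z = 3.55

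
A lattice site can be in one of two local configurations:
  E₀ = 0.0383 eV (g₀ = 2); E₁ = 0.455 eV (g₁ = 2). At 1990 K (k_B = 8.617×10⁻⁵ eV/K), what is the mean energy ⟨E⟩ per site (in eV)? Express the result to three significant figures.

0.0720 eV

k_BT = 8.617×10⁻⁵ × 1990 K = 0.17148 eV.
Eᵢ/kT = 0.22335, 2.6534.
Z = Σ gᵢe^(−Eᵢ/kT) = 2·e^(−0.22335) + 2·e^(−2.6534) = 1.5997 + 0.14082 = 1.7405.
⟨E⟩ = Σ Eᵢ gᵢe^(−Eᵢ/kT) / Z = (0.0383·1.5997 + 0.455·0.14082) / 1.7405 = 0.0720 eV.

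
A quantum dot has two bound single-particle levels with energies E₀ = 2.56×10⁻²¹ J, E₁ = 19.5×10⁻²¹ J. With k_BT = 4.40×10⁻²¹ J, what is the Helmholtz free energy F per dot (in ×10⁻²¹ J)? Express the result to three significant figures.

2.47 ×10⁻²¹ J

Eᵢ/kT = 0.58182, 4.4318.
Z = Σ e^(−Eᵢ/kT) = e^(−0.58182) + e^(−4.4318) = 0.55888 + 0.011893 = 0.57077.
F = −kT ln Z = −4.40 × ln(0.57077) = −4.40 × -0.56077 = 2.47 ×10⁻²¹ J.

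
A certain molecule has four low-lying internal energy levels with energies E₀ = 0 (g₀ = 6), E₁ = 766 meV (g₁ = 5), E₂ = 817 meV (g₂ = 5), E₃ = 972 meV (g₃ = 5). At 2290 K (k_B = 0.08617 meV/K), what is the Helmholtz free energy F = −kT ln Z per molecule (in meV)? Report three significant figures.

-361 meV

k_BT = 0.08617 × 2290 K = 197.33 meV.
Eᵢ/kT = 0, 3.8818, 4.1403, 4.9258.
Z = Σ gᵢe^(−Eᵢ/kT) = 6·e^(−0) + 5·e^(−3.8818) + 5·e^(−4.1403) + 5·e^(−4.9258) = 6.0000 + 0.10307 + 0.079590 + 0.036285 = 6.2189.
F = −kT ln Z = −197.33 × ln(6.2189) = −197.33 × 1.8276 = -361 meV.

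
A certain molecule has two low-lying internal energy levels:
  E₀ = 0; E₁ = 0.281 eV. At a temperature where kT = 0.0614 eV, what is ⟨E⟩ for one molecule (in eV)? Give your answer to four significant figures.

Eᵢ/kT = 0, 4.57655.
Z = Σ e^(−Eᵢ/kT) = e^(−0) + e^(−4.57655) = 1.00000 + 0.0102903 = 1.01029.
⟨E⟩ = Σ Eᵢ e^(−Eᵢ/kT) / Z = (0·1.00000 + 0.281·0.0102903) / 1.01029 = 0.002862 eV.

0.002862 eV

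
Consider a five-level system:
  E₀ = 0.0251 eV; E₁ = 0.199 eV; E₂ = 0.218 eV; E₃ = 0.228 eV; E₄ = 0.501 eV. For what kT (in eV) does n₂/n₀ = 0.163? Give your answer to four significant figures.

n₂/n₀ = exp[−(E₂−E₀)/kT] = 0.163.
⇒ (E₂−E₀)/kT = ln(1/0.163) = ln(6.13497) = 1.81401.
kT = 0.1929 eV / 1.81401 = 0.1063 eV.

0.1063 eV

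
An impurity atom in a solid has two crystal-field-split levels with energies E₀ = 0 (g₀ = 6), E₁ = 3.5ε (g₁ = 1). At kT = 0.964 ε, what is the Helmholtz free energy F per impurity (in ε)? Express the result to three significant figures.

Eᵢ/kT = 0, 3.6307.
Z = Σ gᵢe^(−Eᵢ/kT) = 6·e^(−0) + 1·e^(−3.6307) = 6.0000 + 0.026498 = 6.0265.
F = −kT ln Z = −0.964 × ln(6.0265) = −0.964 × 1.7962 = -1.73 ε.

-1.73 ε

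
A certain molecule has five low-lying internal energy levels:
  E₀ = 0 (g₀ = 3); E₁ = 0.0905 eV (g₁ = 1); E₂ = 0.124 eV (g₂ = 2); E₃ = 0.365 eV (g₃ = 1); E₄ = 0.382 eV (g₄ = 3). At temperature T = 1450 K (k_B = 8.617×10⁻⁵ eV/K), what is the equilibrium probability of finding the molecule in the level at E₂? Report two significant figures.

k_BT = 8.617×10⁻⁵ × 1450 K = 0.1249 eV.
Eᵢ/kT = 0, 0.7246, 0.9928, 2.922, 3.058.
Z = Σ gᵢe^(−Eᵢ/kT) = 3·e^(−0) + 1·e^(−0.7246) + 2·e^(−0.9928) + 1·e^(−2.922) + 3·e^(−3.058) = 3.000 + 0.4845 + 0.7411 + 0.05383 + 0.1409 = 4.420.
P₂ = g₂ e^(−E₂/kT) / Z = 0.7411/4.420 = 0.17.

0.17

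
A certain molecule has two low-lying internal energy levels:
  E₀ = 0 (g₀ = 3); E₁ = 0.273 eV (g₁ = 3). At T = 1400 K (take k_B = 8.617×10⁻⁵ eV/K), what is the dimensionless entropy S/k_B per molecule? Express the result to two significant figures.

k_BT = 8.617×10⁻⁵ × 1400 K = 0.1206 eV.
Eᵢ/kT = 0, 2.264.
Z = Σ gᵢe^(−Eᵢ/kT) = 3·e^(−0) + 3·e^(−2.264) = 3.000 + 0.3118 = 3.312.
⟨E⟩ = Σ EᵢPᵢ = 0.02570 eV.
S/k_B = ln Z + ⟨E⟩/kT = ln(3.312) + 0.02570/0.1206 = 1.198 + 0.2131 = 1.4.

1.4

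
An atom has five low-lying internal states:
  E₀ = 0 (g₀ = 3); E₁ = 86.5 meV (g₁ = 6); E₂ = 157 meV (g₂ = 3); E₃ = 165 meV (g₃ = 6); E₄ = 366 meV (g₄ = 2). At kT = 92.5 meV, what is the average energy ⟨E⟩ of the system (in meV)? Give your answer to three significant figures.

Eᵢ/kT = 0, 0.93514, 1.6973, 1.7838, 3.9568.
Z = Σ gᵢe^(−Eᵢ/kT) = 3·e^(−0) + 6·e^(−0.93514) + 3·e^(−1.6973) + 6·e^(−1.7838) + 2·e^(−3.9568) = 3.0000 + 2.3552 + 0.54953 + 1.0080 + 0.038248 = 6.9510.
⟨E⟩ = Σ Eᵢ gᵢe^(−Eᵢ/kT) / Z = (0·3.0000 + 86.5·2.3552 + 157·0.54953 + 165·1.0080 + 366·0.038248) / 6.9510 = 67.7 meV.

67.7 meV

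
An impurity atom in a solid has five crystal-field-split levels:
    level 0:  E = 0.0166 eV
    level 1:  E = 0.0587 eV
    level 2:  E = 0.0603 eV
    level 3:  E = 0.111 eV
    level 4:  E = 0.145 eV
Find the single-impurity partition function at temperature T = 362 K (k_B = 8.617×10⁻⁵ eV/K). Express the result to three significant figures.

k_BT = 8.617×10⁻⁵ × 362 K = 0.031194 eV.
Eᵢ/kT = 0.53215, 1.8818, 1.9331, 3.5584, 4.6483.
Z = Σ e^(−Eᵢ/kT) = e^(−0.53215) + e^(−1.8818) + e^(−1.9331) + e^(−3.5584) + e^(−4.6483) = 0.58734 + 0.15232 + 0.14470 + 0.028484 + 0.0095779 = 0.92242.

Z = 0.922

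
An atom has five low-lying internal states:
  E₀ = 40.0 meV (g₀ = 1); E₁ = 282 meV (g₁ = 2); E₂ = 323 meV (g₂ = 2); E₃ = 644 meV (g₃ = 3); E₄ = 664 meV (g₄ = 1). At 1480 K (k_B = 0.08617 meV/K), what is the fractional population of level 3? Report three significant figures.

0.0170

k_BT = 0.08617 × 1480 K = 127.53 meV.
Eᵢ/kT = 0.31365, 2.2112, 2.5327, 5.0498, 5.2066.
Z = Σ gᵢe^(−Eᵢ/kT) = 1·e^(−0.31365) + 2·e^(−2.2112) + 2·e^(−2.5327) + 3·e^(−5.0498) + 1·e^(−5.2066) = 0.73077 + 0.21914 + 0.15889 + 0.019232 + 0.0054803 = 1.1335.
P₃ = g₃ e^(−E₃/kT) / Z = 0.019232/1.1335 = 0.0170.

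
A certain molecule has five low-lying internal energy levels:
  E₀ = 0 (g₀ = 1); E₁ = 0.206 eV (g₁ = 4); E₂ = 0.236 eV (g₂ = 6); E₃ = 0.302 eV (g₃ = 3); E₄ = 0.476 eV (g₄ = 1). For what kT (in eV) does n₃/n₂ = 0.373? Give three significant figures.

n₃/n₂ = (g₃/g₂) exp[−(E₃−E₂)/kT] = 0.373.
⇒ (E₃−E₂)/kT = ln((3/6)/0.373) = ln(1.3405) = 0.29304.
kT = 0.066 eV / 0.29304 = 0.225 eV.

0.225 eV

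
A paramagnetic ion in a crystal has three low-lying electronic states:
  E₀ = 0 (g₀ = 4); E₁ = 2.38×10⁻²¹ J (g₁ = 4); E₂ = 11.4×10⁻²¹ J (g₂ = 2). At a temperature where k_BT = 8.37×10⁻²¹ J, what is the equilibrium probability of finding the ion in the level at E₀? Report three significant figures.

Eᵢ/kT = 0, 0.28435, 1.3620.
Z = Σ gᵢe^(−Eᵢ/kT) = 4·e^(−0) + 4·e^(−0.28435) + 2·e^(−1.3620) = 4.0000 + 3.0100 + 0.51230 = 7.5223.
P₀ = g₀ e^(−E₀/kT) / Z = 4.0000/7.5223 = 0.532.

0.532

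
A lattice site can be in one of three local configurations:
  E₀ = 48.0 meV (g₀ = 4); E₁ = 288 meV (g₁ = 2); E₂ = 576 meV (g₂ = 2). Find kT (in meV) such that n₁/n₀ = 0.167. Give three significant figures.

n₁/n₀ = (g₁/g₀) exp[−(E₁−E₀)/kT] = 0.167.
⇒ (E₁−E₀)/kT = ln((2/4)/0.167) = ln(2.9940) = 1.0966.
kT = 240.0 meV / 1.0966 = 219 meV.

219 meV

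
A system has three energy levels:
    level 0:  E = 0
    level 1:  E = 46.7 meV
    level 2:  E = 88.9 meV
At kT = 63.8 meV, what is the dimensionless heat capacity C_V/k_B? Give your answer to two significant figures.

Eᵢ/kT = 0, 0.7320, 1.393.
Z = Σ e^(−Eᵢ/kT) = e^(−0) + e^(−0.7320) + e^(−1.393) = 1.000 + 0.4809 + 0.2483 = 1.729.
⟨E⟩ = 25.76 meV, ⟨E²⟩ = 1742 meV².
C_V/k_B = (⟨E²⟩ − ⟨E⟩²)/(kT)² = (1742 − 663.6)/4070 = 0.26.

0.26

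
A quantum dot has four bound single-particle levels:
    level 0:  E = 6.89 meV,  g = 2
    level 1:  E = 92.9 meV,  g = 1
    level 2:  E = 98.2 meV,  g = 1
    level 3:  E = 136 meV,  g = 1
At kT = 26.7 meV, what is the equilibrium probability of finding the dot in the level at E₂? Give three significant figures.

0.0157

Eᵢ/kT = 0.25805, 3.4794, 3.6779, 5.0936.
Z = Σ gᵢe^(−Eᵢ/kT) = 2·e^(−0.25805) + 1·e^(−3.4794) + 1·e^(−3.6779) + 1·e^(−5.0936) = 1.5451 + 0.030826 + 0.025276 + 0.0061359 = 1.6073.
P₂ = g₂ e^(−E₂/kT) / Z = 0.025276/1.6073 = 0.0157.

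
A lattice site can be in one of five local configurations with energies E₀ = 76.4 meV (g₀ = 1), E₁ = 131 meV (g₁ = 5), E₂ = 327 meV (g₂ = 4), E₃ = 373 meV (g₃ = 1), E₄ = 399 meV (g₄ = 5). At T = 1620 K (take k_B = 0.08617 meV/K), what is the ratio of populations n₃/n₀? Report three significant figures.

0.119

k_BT = 0.08617 × 1620 K = 139.60 meV.
n₃/n₀ = (g₃/g₀) exp[−(E₃−E₀)/kT] = (1/1) × exp(−(296.6 meV)/(139.60 meV)) = (1/1) × exp(-2.1246) = 0.119.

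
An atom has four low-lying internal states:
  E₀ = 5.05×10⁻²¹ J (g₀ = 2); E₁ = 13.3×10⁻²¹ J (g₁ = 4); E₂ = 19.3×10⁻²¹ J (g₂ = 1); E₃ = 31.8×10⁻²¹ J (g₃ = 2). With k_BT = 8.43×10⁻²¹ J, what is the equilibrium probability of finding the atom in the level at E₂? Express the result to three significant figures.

0.0489

Eᵢ/kT = 0.59905, 1.5777, 2.2894, 3.7722.
Z = Σ gᵢe^(−Eᵢ/kT) = 2·e^(−0.59905) + 4·e^(−1.5777) + 1·e^(−2.2894) + 2·e^(−3.7722) = 1.0987 + 0.82580 + 0.10133 + 0.046003 = 2.0718.
P₂ = g₂ e^(−E₂/kT) / Z = 0.10133/2.0718 = 0.0489.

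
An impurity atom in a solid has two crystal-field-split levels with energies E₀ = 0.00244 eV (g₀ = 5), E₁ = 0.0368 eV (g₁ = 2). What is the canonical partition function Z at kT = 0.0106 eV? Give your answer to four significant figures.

Z = 4.034

Eᵢ/kT = 0.230189, 3.47170.
Z = Σ gᵢe^(−Eᵢ/kT) = 5·e^(−0.230189) + 2·e^(−3.47170) = 3.97192 + 0.0621284 = 4.03405.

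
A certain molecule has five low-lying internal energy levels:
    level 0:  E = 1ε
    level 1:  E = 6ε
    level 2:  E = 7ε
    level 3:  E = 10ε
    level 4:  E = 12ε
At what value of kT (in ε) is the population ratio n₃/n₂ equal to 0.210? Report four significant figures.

n₃/n₂ = exp[−(E₃−E₂)/kT] = 0.210.
⇒ (E₃−E₂)/kT = ln(1/0.210) = ln(4.76190) = 1.56065.
kT = 3ε / 1.56065 = 1.922 ε.

1.922 ε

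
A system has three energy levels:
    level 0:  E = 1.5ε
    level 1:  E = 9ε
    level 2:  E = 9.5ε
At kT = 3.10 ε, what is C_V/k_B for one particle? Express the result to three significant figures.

0.756

Eᵢ/kT = 0.48387, 2.9032, 3.0645.
Z = Σ e^(−Eᵢ/kT) = e^(−0.48387) + e^(−2.9032) + e^(−3.0645) = 0.61639 + 0.054847 + 0.046677 = 0.71791.
⟨E⟩ = 2.5931 ε, ⟨E²⟩ = 13.988 ε².
C_V/k_B = (⟨E²⟩ − ⟨E⟩²)/(kT)² = (13.988 − 6.7242)/9.6100 = 0.756.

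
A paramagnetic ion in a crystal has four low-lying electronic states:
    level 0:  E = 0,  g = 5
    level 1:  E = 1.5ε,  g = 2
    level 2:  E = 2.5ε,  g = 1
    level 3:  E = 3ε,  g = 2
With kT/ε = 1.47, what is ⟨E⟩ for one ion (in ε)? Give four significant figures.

0.3760 ε

Eᵢ/kT = 0, 1.02041, 1.70068, 2.04082.
Z = Σ gᵢe^(−Eᵢ/kT) = 5·e^(−0) + 2·e^(−1.02041) + 1·e^(−1.70068) + 2·e^(−2.04082) = 5.00000 + 0.720894 + 0.182559 + 0.259844 = 6.16330.
⟨E⟩ = Σ Eᵢ gᵢe^(−Eᵢ/kT) / Z = (0·5.00000 + 1.5·0.720894 + 2.5·0.182559 + 3·0.259844) / 6.16330 = 0.3760 ε.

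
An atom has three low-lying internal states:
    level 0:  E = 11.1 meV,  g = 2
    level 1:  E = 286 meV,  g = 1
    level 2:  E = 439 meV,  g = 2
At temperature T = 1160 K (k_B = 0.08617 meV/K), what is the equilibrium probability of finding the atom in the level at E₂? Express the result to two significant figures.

k_BT = 0.08617 × 1160 K = 99.96 meV.
Eᵢ/kT = 0.1110, 2.861, 4.392.
Z = Σ gᵢe^(−Eᵢ/kT) = 2·e^(−0.1110) + 1·e^(−2.861) + 2·e^(−4.392) = 1.790 + 0.05721 + 0.02475 = 1.872.
P₂ = g₂ e^(−E₂/kT) / Z = 0.02475/1.872 = 0.013.

0.013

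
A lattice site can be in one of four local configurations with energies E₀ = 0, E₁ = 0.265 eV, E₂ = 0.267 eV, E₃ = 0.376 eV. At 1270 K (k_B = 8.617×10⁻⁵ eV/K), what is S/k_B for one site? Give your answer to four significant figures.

k_BT = 8.617×10⁻⁵ × 1270 K = 0.109436 eV.
Eᵢ/kT = 0, 2.42151, 2.43978, 3.43580.
Z = Σ e^(−Eᵢ/kT) = e^(−0) + e^(−2.42151) + e^(−2.43978) + e^(−3.43580) = 1.00000 + 0.0887874 + 0.0871800 + 0.0321996 = 1.20817.
⟨E⟩ = Σ EᵢPᵢ = 0.0487620 eV.
S/k_B = ln Z + ⟨E⟩/kT = ln(1.20817) + 0.0487620/0.109436 = 0.189107 + 0.445575 = 0.6347.

0.6347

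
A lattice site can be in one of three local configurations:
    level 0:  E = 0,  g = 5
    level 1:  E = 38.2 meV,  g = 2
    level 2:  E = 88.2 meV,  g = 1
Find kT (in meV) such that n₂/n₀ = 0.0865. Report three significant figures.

n₂/n₀ = (g₂/g₀) exp[−(E₂−E₀)/kT] = 0.0865.
⇒ (E₂−E₀)/kT = ln((1/5)/0.0865) = ln(2.3121) = 0.83816.
kT = 88.2 meV / 0.83816 = 105 meV.

105 meV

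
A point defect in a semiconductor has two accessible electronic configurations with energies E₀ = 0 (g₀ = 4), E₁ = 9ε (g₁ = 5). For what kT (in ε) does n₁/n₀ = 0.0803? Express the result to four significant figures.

n₁/n₀ = (g₁/g₀) exp[−(E₁−E₀)/kT] = 0.0803.
⇒ (E₁−E₀)/kT = ln((5/4)/0.0803) = ln(15.5666) = 2.74513.
kT = 9ε / 2.74513 = 3.279 ε.

3.279 ε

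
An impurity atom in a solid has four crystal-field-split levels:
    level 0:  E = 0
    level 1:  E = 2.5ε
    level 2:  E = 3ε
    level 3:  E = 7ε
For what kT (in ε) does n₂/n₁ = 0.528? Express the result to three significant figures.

n₂/n₁ = exp[−(E₂−E₁)/kT] = 0.528.
⇒ (E₂−E₁)/kT = ln(1/0.528) = ln(1.8939) = 0.63864.
kT = 0.5ε / 0.63864 = 0.783 ε.

0.783 ε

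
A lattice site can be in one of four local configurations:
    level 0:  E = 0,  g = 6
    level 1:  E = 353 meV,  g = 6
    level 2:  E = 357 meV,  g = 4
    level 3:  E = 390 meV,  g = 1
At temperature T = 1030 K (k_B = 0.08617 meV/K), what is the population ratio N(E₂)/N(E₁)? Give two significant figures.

0.64

k_BT = 0.08617 × 1030 K = 88.76 meV.
n₂/n₁ = (g₂/g₁) exp[−(E₂−E₁)/kT] = (4/6) × exp(−(4 meV)/(88.76 meV)) = (4/6) × exp(-0.04507) = 0.64.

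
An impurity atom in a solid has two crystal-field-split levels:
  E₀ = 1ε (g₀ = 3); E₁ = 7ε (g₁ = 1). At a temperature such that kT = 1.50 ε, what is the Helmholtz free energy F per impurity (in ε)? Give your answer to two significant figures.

-0.66 ε

Eᵢ/kT = 0.6667, 4.667.
Z = Σ gᵢe^(−Eᵢ/kT) = 3·e^(−0.6667) + 1·e^(−4.667) = 1.540 + 0.009400 = 1.549.
F = −kT ln Z = −1.50 × ln(1.549) = −1.50 × 0.4376 = -0.66 ε.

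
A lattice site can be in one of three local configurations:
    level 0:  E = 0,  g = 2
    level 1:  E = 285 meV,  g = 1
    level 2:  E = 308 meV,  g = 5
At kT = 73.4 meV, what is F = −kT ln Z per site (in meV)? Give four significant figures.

-54.31 meV

Eᵢ/kT = 0, 3.88283, 4.19619.
Z = Σ gᵢe^(−Eᵢ/kT) = 2·e^(−0) + 1·e^(−3.88283) + 5·e^(−4.19619) = 2.00000 + 0.0205925 + 0.0752641 = 2.09586.
F = −kT ln Z = −73.4 × ln(2.09586) = −73.4 × 0.739964 = -54.31 meV.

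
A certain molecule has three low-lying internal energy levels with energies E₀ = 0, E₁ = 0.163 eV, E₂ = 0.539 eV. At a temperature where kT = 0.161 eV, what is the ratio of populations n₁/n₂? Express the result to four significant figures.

n₁/n₂ = exp[−(E₁−E₂)/kT] = exp(−(-0.376 eV)/(0.161 eV)) = exp(2.33540) = 10.33.

10.33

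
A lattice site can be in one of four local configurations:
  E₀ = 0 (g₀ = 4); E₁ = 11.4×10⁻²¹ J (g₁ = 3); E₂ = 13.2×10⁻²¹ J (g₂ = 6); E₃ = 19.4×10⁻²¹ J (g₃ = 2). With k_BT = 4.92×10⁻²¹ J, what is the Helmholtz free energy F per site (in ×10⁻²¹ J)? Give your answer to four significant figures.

Eᵢ/kT = 0, 2.31707, 2.68293, 3.94309.
Z = Σ gᵢe^(−Eᵢ/kT) = 4·e^(−0) + 3·e^(−2.31707) + 6·e^(−2.68293) + 2·e^(−3.94309) = 4.00000 + 0.295686 + 0.410175 + 0.0387764 = 4.74464.
F = −kT ln Z = −4.92 × ln(4.74464) = −4.92 × 1.55702 = -7.661 ×10⁻²¹ J.

-7.661 ×10⁻²¹ J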